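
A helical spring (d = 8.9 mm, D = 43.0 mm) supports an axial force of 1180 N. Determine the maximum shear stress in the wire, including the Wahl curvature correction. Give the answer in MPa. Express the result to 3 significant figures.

242 MPa

Spring index C = D/d = 43.0/8.9 = 4.8315
K_W = (4C−1)/(4C−4) + 0.615/C = 18.326/15.326 + 0.1273 = 1.3230
τ₀ = 8FD/(πd³) = 8·1180·43.0/(π·8.9³) = 405920/2214.7 = 183.28 MPa
τ_max = K·τ₀ = 1.3230 × 183.28 = 242.49 MPa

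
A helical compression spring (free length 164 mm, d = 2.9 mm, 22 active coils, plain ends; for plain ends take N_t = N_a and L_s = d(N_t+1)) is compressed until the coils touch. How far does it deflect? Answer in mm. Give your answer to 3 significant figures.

97.3 mm

N_t = 22; L_s = 2.9·23 = 66.7 mm
δ_solid = L₀ − L_s = 164 − 66.7 = 97.3 mm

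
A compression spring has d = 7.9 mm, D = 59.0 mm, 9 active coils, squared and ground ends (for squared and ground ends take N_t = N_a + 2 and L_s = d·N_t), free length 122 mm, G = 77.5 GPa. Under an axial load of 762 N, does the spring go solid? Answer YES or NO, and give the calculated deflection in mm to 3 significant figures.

YES, δ = 37.3 mm

k = Gd⁴/(8D³N_a) = (77.5×10³)(7.9⁴)/(8·59.0³·9) = 20.414 N/mm
N_t = 11; L_s = 7.9·11 = 86.9 mm; δ_solid = L₀ − L_s = 122 − 86.9 = 35.1 mm
δ = F/k = 762/20.414 = 37.328 mm
δ ≥ δ_solid → spring goes solid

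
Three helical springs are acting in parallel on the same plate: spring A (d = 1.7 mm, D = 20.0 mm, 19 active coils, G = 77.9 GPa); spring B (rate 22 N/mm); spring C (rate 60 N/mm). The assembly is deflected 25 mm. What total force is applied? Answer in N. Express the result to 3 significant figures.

2060 N

k_A = Gd⁴/(8D³N_a) = (77.9×10³)(1.7⁴)/(8·20.0³·19) = 0.53506 N/mm
Parallel: k_eq = 0.53506 + 22 + 60 = 82.535 N/mm
F = k_eq·δ = 82.535·25 = 2063.4 N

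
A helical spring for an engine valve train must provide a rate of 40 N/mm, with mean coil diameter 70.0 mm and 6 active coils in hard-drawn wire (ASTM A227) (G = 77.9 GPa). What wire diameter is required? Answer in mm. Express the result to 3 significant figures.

d = (8D³N_a·k / G)^(1/4) = (8·70.0³·6·40 / (77.9×10³))^0.25
  = (8453.9)^0.25 = 9.5888 mm

9.59 mm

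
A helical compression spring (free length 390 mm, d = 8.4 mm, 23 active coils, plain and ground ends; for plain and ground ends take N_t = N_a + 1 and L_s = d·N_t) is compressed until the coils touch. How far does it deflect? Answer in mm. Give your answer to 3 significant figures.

N_t = 24; L_s = 8.4·24 = 201.6 mm
δ_solid = L₀ − L_s = 390 − 201.6 = 188.4 mm

188 mm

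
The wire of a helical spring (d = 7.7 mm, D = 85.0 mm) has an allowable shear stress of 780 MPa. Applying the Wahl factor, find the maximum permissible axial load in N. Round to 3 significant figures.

C = D/d = 85.0/7.7 = 11.0390
K_W = (4C−1)/(4C−4) + 0.615/C = 43.156/40.156 + 0.0557 = 1.1304
τ_max = K·8FD/(πd³) → F_max = τ_allow·πd³/(8DK)
F_max = 780·π·7.7³/(8·85.0·1.1304) = 1.1187e+06/768.69 = 1455.4 N

1460 N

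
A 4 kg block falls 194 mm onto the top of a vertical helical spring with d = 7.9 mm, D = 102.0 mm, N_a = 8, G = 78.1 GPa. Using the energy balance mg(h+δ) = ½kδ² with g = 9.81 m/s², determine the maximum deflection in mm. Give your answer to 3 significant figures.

k = Gd⁴/(8D³N_a) = (78.1×10³)(7.9⁴)/(8·102.0³·8) = 4.479 N/mm
W = mg = 4 × 9.81 = 39.24 N
½kδ² − Wδ − Wh = 0 → δ = (W + √(W² + 2kWh))/k
δ = (39.24 + √(1539.8 + 68193))/4.479 = (39.24 + 264.07)/4.479 = 67.718 mm

67.7 mm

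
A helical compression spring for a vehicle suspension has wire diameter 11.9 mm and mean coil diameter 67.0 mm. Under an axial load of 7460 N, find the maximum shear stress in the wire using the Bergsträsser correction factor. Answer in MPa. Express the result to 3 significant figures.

949 MPa

Spring index C = D/d = 67.0/11.9 = 5.6303
K_B = (4C+2)/(4C−3) = 24.521/19.521 = 1.2561
τ₀ = 8FD/(πd³) = 8·7460·67.0/(π·11.9³) = 3.99856e+06/5294.1 = 755.29 MPa
τ_max = K·τ₀ = 1.2561 × 755.29 = 948.74 MPa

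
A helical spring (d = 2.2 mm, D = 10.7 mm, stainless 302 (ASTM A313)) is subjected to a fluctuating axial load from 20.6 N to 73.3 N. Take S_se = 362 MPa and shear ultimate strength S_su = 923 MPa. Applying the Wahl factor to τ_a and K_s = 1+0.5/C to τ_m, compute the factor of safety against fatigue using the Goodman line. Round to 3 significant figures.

2.57

C = D/d = 10.7/2.2 = 4.8636; K_W = (4C−1)/(4C−4)+0.615/C = 1.3206; K_s = 1+0.5/C = 1.1028
F_a = (F_max−F_min)/2 = 26.35 N; F_m = (F_max+F_min)/2 = 46.95 N
τ_a = K_W·8F_aD/(πd³) = 1.3206 × 67.427 = 89.042 MPa
τ_m = K_s·8F_mD/(πd³) = 1.1028 × 120.14 = 132.49 MPa
Goodman: 1/n_f = τ_a/S_se + τ_m/S_su = 89.042/362 + 132.49/923 = 0.24597 + 0.14354 = 0.38952
n_f = 1/0.38952 = 2.567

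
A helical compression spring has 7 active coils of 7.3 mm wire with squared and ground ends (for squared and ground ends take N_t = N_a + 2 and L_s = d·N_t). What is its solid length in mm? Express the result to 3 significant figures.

squared and ground ends: N_t = N_a + 2 = 7 + 2 = 9
L_s = d·N_t = 7.3 × 9 = 65.7 mm

65.7 mm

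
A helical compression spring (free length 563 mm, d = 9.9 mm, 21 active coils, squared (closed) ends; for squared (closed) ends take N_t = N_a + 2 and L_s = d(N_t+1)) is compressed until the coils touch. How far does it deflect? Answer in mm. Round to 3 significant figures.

N_t = 23; L_s = 9.9·24 = 237.6 mm
δ_solid = L₀ − L_s = 563 − 237.6 = 325.4 mm

325 mm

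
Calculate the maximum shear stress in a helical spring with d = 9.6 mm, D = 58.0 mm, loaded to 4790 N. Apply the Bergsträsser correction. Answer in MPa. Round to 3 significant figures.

989 MPa

Spring index C = D/d = 58.0/9.6 = 6.0417
K_B = (4C+2)/(4C−3) = 26.167/21.167 = 1.2362
τ₀ = 8FD/(πd³) = 8·4790·58.0/(π·9.6³) = 2.22256e+06/2779.5 = 799.63 MPa
τ_max = K·τ₀ = 1.2362 × 799.63 = 988.52 MPa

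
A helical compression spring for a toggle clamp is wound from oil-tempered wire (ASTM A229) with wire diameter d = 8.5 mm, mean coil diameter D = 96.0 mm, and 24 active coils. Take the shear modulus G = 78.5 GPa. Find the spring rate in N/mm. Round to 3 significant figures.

2.41 N/mm

k = Gd⁴/(8D³N_a) = (78.5×10³ × 8.5⁴) / (8 × 96.0³ × 24)
  = 4.09775e+08 / 1.69869e+08 = 2.4123 N/mm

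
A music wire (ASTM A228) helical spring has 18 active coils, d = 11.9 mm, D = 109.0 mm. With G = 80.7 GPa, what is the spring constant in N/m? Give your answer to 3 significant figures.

8680 N/m

k = Gd⁴/(8D³N_a) = (80.7×10³ × 11.9⁴) / (8 × 109.0³ × 18)
  = 1.61831e+09 / 1.86484e+08 = 8.678 N/mm = 8678 N/m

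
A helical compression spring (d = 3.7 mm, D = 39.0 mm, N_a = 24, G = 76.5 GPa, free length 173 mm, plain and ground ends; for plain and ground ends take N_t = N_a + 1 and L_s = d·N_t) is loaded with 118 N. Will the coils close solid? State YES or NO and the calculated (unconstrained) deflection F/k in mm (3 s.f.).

k = Gd⁴/(8D³N_a) = (76.5×10³)(3.7⁴)/(8·39.0³·24) = 1.2588 N/mm
N_t = 25; L_s = 3.7·25 = 92.5 mm; δ_solid = L₀ − L_s = 173 − 92.5 = 80.5 mm
δ = F/k = 118/1.2588 = 93.736 mm
δ ≥ δ_solid → spring goes solid

YES, δ = 93.7 mm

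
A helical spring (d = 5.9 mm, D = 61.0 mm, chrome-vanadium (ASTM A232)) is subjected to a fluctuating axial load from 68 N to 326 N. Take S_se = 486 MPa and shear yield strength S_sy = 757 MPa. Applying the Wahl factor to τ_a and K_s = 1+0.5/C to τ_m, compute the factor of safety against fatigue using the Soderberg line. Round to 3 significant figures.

2.30

C = D/d = 61.0/5.9 = 10.3390; K_W = (4C−1)/(4C−4)+0.615/C = 1.1398; K_s = 1+0.5/C = 1.0484
F_a = (F_max−F_min)/2 = 129 N; F_m = (F_max+F_min)/2 = 197 N
τ_a = K_W·8F_aD/(πd³) = 1.1398 × 97.567 = 111.21 MPa
τ_m = K_s·8F_mD/(πd³) = 1.0484 × 149 = 156.2 MPa
Soderberg: 1/n_f = τ_a/S_se + τ_m/S_sy = 111.21/486 + 156.2/757 = 0.22882 + 0.20635 = 0.43516
n_f = 1/0.43516 = 2.298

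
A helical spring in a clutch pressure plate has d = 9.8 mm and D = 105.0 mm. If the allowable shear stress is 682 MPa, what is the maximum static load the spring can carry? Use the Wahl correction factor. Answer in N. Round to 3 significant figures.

C = D/d = 105.0/9.8 = 10.7143
K_W = (4C−1)/(4C−4) + 0.615/C = 41.857/38.857 + 0.0574 = 1.1346
τ_max = K·8FD/(πd³) → F_max = τ_allow·πd³/(8DK)
F_max = 682·π·9.8³/(8·105.0·1.1346) = 2.0166e+06/953.07 = 2115.9 N

2120 N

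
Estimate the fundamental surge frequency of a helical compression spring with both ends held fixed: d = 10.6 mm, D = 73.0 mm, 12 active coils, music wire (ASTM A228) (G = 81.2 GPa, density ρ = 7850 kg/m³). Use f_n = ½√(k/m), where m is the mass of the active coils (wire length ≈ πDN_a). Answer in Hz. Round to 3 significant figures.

k = Gd⁴/(8D³N_a) = (81.2×10³)(10.6⁴)/(8·73.0³·12) = 27.45 N/mm = 27450 N/m
Wire length L = πDN_a = π·73.0·12 = 2752 mm
m = ρ·(πd²/4)·L = 7850 × 88.247×10⁻⁶ m² × 2.752 m = 1.9064 kg
f_n = ½√(k/m) = 0.5·√(27450/1.9064) = 0.5·√(14398) = 59.997 Hz

60.0 Hz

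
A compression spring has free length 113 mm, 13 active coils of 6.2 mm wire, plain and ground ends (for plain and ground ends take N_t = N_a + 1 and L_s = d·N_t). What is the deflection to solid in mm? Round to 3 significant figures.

26.2 mm

N_t = 14; L_s = 6.2·14 = 86.8 mm
δ_solid = L₀ − L_s = 113 − 86.8 = 26.2 mm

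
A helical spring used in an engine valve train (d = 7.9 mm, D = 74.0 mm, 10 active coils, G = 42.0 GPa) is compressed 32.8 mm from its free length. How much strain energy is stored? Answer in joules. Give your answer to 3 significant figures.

k = Gd⁴/(8D³N_a) = (42.0×10³)(7.9⁴)/(8·74.0³·10) = 5.0463 N/mm
U = ½kδ² = 0.5 × 5.0463 × 32.8² = 2714.5 N·mm = 2.7145 J

2.71 J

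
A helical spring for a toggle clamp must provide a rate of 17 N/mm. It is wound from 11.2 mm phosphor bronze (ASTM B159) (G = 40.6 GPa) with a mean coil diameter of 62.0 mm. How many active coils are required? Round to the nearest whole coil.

N_a = Gd⁴/(8D³k) = (40.6×10³ × 11.2⁴)/(8 × 62.0³ × 17)
    = 6.38849e+08 / 3.24126e+07 = 19.71 → 20 coils

20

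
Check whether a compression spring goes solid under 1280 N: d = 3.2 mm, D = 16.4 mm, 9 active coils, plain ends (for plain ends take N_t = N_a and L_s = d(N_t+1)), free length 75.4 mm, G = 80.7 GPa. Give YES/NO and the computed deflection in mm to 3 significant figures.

YES, δ = 48.0 mm

k = Gd⁴/(8D³N_a) = (80.7×10³)(3.2⁴)/(8·16.4³·9) = 26.645 N/mm
N_t = 9; L_s = 3.2·10 = 32 mm; δ_solid = L₀ − L_s = 75.4 − 32 = 43.4 mm
δ = F/k = 1280/26.645 = 48.04 mm
δ ≥ δ_solid → spring goes solid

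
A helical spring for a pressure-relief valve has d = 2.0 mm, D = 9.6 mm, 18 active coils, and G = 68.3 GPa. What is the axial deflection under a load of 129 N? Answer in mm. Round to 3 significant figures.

15.0 mm

k = Gd⁴/(8D³N_a) = (68.3×10³)(2.0⁴)/(8·9.6³·18) = 8.5776 N/mm
δ = F/k = 129 / 8.5776 = 15.039 mm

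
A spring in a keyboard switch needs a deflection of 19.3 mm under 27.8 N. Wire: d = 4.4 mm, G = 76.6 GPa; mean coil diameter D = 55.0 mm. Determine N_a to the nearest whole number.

15

Required rate k = F/δ = 27.8/19.3 = 1.4404 N/mm
N_a = Gd⁴/(8D³k) = (76.6×10³ × 4.4⁴)/(8 × 55.0³ × 1.4404)
    = 2.87104e+07 / 1.91719e+06 = 14.98 → 15 coils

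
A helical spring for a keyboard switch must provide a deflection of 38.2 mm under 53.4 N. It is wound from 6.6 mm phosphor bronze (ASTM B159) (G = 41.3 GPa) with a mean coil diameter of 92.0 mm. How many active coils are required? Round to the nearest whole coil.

Required rate k = F/δ = 53.4/38.2 = 1.3979 N/mm
N_a = Gd⁴/(8D³k) = (41.3×10³ × 6.6⁴)/(8 × 92.0³ × 1.3979)
    = 7.83657e+07 / 8.70826e+06 = 8.999 → 9 coils

9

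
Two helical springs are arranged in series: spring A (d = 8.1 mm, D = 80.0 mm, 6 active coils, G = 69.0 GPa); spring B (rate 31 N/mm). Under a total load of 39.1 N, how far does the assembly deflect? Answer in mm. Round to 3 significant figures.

k_A = Gd⁴/(8D³N_a) = (69.0×10³)(8.1⁴)/(8·80.0³·6) = 12.086 N/mm
Series: 1/k_eq = 1/12.086 + 1/31 = 0.115; k_eq = 8.6957 N/mm
δ = F/k_eq = 39.1/8.6957 = 4.4965 mm

4.50 mm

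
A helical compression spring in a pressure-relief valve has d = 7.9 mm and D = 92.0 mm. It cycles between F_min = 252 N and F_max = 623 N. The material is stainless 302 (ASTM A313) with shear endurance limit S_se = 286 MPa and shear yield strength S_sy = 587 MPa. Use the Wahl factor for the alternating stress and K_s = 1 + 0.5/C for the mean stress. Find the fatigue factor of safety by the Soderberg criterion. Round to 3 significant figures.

1.40

C = D/d = 92.0/7.9 = 11.6456; K_W = (4C−1)/(4C−4)+0.615/C = 1.1233; K_s = 1+0.5/C = 1.0429
F_a = (F_max−F_min)/2 = 185.5 N; F_m = (F_max+F_min)/2 = 437.5 N
τ_a = K_W·8F_aD/(πd³) = 1.1233 × 88.144 = 99.008 MPa
τ_m = K_s·8F_mD/(πd³) = 1.0429 × 207.89 = 216.81 MPa
Soderberg: 1/n_f = τ_a/S_se + τ_m/S_sy = 99.008/286 + 216.81/587 = 0.34618 + 0.36935 = 0.71554
n_f = 1/0.71554 = 1.398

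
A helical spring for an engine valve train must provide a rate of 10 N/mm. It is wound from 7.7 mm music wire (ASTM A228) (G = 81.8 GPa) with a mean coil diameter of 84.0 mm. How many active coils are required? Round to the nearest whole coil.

N_a = Gd⁴/(8D³k) = (81.8×10³ × 7.7⁴)/(8 × 84.0³ × 10)
    = 2.87552e+08 / 4.74163e+07 = 6.064 → 6 coils

6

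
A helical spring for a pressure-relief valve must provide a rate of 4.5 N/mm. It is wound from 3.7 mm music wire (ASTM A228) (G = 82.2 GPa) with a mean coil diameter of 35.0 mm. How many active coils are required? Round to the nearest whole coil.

N_a = Gd⁴/(8D³k) = (82.2×10³ × 3.7⁴)/(8 × 35.0³ × 4.5)
    = 1.54056e+07 / 1.5435e+06 = 9.981 → 10 coils

10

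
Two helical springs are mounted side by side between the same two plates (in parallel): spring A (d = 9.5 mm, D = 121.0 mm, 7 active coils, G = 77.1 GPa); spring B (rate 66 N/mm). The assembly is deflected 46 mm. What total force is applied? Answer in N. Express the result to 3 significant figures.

3330 N

k_A = Gd⁴/(8D³N_a) = (77.1×10³)(9.5⁴)/(8·121.0³·7) = 6.33 N/mm
Parallel: k_eq = 6.33 + 66 = 72.33 N/mm
F = k_eq·δ = 72.33·46 = 3327.2 N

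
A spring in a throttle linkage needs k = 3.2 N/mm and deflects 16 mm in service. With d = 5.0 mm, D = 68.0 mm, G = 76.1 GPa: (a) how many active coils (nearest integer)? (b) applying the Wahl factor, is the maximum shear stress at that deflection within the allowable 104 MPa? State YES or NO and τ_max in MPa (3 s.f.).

(a) 6 coils; (b) YES, τ_max = 77.2 MPa

N_a = Gd⁴/(8D³k) = (76.1×10³)(5.0⁴)/(8·68.0³·3.2) = 5.909 → N_a = 6
Actual rate k = Gd⁴/(8D³·6) = 3.1514 N/mm
Working load F = kδ = 3.1514·16 = 50.422 N
C = 68.0/5.0 = 13.6000; K_W = (4C−1)/(4C−4)+0.615/C = 1.1047
τ_max = K_W·8FD/(πd³) = 1.1047·69.848 = 77.164 MPa
τ_max ≤ 104 MPa → acceptable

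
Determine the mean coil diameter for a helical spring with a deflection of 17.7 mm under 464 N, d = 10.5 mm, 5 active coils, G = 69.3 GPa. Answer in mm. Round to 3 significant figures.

Required rate k = F/δ = 464/17.7 = 26.215 N/mm
D = (Gd⁴/(8N_a·k))^(1/3) = (69.3×10³·10.5⁴/(8·5·26.215))^(1/3)
  = (803315)^(1/3) = 92.9598 mm

93.0 mm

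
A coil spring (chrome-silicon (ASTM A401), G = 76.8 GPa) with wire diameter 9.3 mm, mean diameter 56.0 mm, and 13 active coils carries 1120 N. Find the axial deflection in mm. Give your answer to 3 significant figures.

k = Gd⁴/(8D³N_a) = (76.8×10³)(9.3⁴)/(8·56.0³·13) = 31.455 N/mm
δ = F/k = 1120 / 31.455 = 35.606 mm

35.6 mm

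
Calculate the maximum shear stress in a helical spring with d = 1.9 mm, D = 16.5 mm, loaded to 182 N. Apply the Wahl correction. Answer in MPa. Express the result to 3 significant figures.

Spring index C = D/d = 16.5/1.9 = 8.6842
K_W = (4C−1)/(4C−4) + 0.615/C = 33.737/30.737 + 0.0708 = 1.1684
τ₀ = 8FD/(πd³) = 8·182·16.5/(π·1.9³) = 24024/21.548 = 1114.9 MPa
τ_max = K·τ₀ = 1.1684 × 1114.9 = 1302.7 MPa

1300 MPa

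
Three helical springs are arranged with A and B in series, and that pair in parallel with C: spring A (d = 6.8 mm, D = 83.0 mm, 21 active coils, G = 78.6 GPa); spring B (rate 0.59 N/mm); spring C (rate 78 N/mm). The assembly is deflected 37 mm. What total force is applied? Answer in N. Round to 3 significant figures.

k_A = Gd⁴/(8D³N_a) = (78.6×10³)(6.8⁴)/(8·83.0³·21) = 1.7495 N/mm
Springs A,B series: k_AB = 1/(1/1.7495+1/0.59) = 0.44121 N/mm; parallel with C: k_eq = 0.44121+78 = 78.441 N/mm
F = k_eq·δ = 78.441·37 = 2902.3 N

2900 N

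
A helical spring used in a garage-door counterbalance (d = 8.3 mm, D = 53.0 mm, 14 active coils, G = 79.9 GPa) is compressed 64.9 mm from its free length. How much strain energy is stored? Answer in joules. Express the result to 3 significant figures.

k = Gd⁴/(8D³N_a) = (79.9×10³)(8.3⁴)/(8·53.0³·14) = 22.741 N/mm
U = ½kδ² = 0.5 × 22.741 × 64.9² = 47893 N·mm = 47.893 J

47.9 J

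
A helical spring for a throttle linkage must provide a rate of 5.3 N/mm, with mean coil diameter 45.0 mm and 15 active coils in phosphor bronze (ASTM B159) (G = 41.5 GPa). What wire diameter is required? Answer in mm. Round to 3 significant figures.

d = (8D³N_a·k / G)^(1/4) = (8·45.0³·15·5.3 / (41.5×10³))^0.25
  = (1396.5)^0.25 = 6.1131 mm

6.11 mm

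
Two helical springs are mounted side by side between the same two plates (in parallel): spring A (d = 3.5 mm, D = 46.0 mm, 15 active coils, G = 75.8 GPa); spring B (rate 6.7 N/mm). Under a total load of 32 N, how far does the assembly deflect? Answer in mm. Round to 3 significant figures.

k_A = Gd⁴/(8D³N_a) = (75.8×10³)(3.5⁴)/(8·46.0³·15) = 0.97384 N/mm
Parallel: k_eq = 0.97384 + 6.7 = 7.6738 N/mm
δ = F/k_eq = 32/7.6738 = 4.17 mm

4.17 mm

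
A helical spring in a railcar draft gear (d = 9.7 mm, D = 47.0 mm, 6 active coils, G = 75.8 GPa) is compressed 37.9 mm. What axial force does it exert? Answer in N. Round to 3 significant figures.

5100 N

k = Gd⁴/(8D³N_a) = (75.8×10³)(9.7⁴)/(8·47.0³·6) = 134.65 N/mm
F = k·δ = 134.65 × 37.9 = 5103.4 N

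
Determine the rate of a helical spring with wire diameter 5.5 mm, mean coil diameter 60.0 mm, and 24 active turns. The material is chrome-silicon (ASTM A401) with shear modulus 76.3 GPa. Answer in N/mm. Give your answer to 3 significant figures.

1.68 N/mm

k = Gd⁴/(8D³N_a) = (76.3×10³ × 5.5⁴) / (8 × 60.0³ × 24)
  = 6.98193e+07 / 4.1472e+07 = 1.6835 N/mm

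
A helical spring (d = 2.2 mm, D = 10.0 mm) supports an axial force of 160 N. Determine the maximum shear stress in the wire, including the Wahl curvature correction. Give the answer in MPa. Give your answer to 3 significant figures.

515 MPa

Spring index C = D/d = 10.0/2.2 = 4.5455
K_W = (4C−1)/(4C−4) + 0.615/C = 17.182/14.182 + 0.1353 = 1.3468
τ₀ = 8FD/(πd³) = 8·160·10.0/(π·2.2³) = 12800/33.452 = 382.64 MPa
τ_max = K·τ₀ = 1.3468 × 382.64 = 515.36 MPa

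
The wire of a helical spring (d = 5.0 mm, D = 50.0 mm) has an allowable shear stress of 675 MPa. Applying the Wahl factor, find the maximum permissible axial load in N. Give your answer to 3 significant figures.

C = D/d = 50.0/5.0 = 10.0000
K_W = (4C−1)/(4C−4) + 0.615/C = 39.000/36.000 + 0.0615 = 1.1448
τ_max = K·8FD/(πd³) → F_max = τ_allow·πd³/(8DK)
F_max = 675·π·5.0³/(8·50.0·1.1448) = 2.6507e+05/457.93 = 578.84 N

579 N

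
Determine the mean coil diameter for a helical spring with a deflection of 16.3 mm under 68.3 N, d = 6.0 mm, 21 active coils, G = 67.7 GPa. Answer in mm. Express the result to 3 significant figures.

50.0 mm

Required rate k = F/δ = 68.3/16.3 = 4.1902 N/mm
D = (Gd⁴/(8N_a·k))^(1/3) = (67.7×10³·6.0⁴/(8·21·4.1902))^(1/3)
  = (124638)^(1/3) = 49.9517 mm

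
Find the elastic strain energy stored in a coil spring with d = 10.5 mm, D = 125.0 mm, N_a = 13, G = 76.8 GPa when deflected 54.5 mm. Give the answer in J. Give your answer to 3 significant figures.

6.83 J

k = Gd⁴/(8D³N_a) = (76.8×10³)(10.5⁴)/(8·125.0³·13) = 4.5957 N/mm
U = ½kδ² = 0.5 × 4.5957 × 54.5² = 6825.2 N·mm = 6.8252 J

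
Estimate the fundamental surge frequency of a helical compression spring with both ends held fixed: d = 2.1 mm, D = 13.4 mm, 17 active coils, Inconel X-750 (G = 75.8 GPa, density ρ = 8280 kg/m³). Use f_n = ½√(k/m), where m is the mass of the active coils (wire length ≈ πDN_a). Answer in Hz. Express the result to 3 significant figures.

234 Hz

k = Gd⁴/(8D³N_a) = (75.8×10³)(2.1⁴)/(8·13.4³·17) = 4.505 N/mm = 4505 N/m
Wire length L = πDN_a = π·13.4·17 = 715.65 mm
m = ρ·(πd²/4)·L = 8280 × 3.4636×10⁻⁶ m² × 0.71565 m = 0.020524 kg
f_n = ½√(k/m) = 0.5·√(4505/0.020524) = 0.5·√(2.195e+05) = 234.25 Hz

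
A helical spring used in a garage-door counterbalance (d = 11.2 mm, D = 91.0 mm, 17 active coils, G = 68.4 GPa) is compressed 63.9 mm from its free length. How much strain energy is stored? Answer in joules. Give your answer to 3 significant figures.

21.4 J

k = Gd⁴/(8D³N_a) = (68.4×10³)(11.2⁴)/(8·91.0³·17) = 10.502 N/mm
U = ½kδ² = 0.5 × 10.502 × 63.9² = 21441 N·mm = 21.441 J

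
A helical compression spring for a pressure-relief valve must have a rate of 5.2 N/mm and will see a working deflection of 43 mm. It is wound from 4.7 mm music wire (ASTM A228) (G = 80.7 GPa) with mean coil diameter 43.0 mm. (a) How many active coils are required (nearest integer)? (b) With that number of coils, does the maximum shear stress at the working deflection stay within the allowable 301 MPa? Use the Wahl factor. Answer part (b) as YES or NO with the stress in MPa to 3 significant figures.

N_a = Gd⁴/(8D³k) = (80.7×10³)(4.7⁴)/(8·43.0³·5.2) = 11.91 → N_a = 12
Actual rate k = Gd⁴/(8D³·12) = 5.1593 N/mm
Working load F = kδ = 5.1593·43 = 221.85 N
C = 43.0/4.7 = 9.1489; K_W = (4C−1)/(4C−4)+0.615/C = 1.1593
τ_max = K_W·8FD/(πd³) = 1.1593·233.98 = 271.24 MPa
τ_max ≤ 301 MPa → acceptable

(a) 12 coils; (b) YES, τ_max = 271 MPa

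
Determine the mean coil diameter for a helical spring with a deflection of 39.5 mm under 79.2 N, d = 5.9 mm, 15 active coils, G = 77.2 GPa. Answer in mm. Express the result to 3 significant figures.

73.0 mm

Required rate k = F/δ = 79.2/39.5 = 2.0051 N/mm
D = (Gd⁴/(8N_a·k))^(1/3) = (77.2×10³·5.9⁴/(8·15·2.0051))^(1/3)
  = (388791)^(1/3) = 72.9859 mm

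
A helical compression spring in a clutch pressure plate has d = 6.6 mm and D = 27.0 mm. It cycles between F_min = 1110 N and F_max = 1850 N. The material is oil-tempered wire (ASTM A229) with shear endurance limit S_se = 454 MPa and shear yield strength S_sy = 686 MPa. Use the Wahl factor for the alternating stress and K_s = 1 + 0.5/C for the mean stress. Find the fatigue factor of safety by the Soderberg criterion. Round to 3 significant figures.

1.18

C = D/d = 27.0/6.6 = 4.0909; K_W = (4C−1)/(4C−4)+0.615/C = 1.3930; K_s = 1+0.5/C = 1.1222
F_a = (F_max−F_min)/2 = 370 N; F_m = (F_max+F_min)/2 = 1480 N
τ_a = K_W·8F_aD/(πd³) = 1.3930 × 88.486 = 123.26 MPa
τ_m = K_s·8F_mD/(πd³) = 1.1222 × 353.94 = 397.2 MPa
Soderberg: 1/n_f = τ_a/S_se + τ_m/S_sy = 123.26/454 + 397.2/686 = 0.27150 + 0.57901 = 0.85051
n_f = 1/0.85051 = 1.176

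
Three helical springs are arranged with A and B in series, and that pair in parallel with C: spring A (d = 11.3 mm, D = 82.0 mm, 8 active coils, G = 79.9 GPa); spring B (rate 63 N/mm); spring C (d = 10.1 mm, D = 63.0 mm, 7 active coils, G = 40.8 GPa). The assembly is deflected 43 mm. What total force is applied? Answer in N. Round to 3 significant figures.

k_A = Gd⁴/(8D³N_a) = (79.9×10³)(11.3⁴)/(8·82.0³·8) = 36.918 N/mm
k_C = Gd⁴/(8D³N_a) = (40.8×10³)(10.1⁴)/(8·63.0³·7) = 30.32 N/mm
Springs A,B series: k_AB = 1/(1/36.918+1/63) = 23.277 N/mm; parallel with C: k_eq = 23.277+30.32 = 53.598 N/mm
F = k_eq·δ = 53.598·43 = 2304.7 N

2300 N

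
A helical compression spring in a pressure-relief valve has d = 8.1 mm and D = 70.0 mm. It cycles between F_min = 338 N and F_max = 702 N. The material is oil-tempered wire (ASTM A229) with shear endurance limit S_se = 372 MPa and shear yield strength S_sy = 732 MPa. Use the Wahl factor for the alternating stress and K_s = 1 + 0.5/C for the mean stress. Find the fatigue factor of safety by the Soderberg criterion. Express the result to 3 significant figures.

2.25

C = D/d = 70.0/8.1 = 8.6420; K_W = (4C−1)/(4C−4)+0.615/C = 1.1693; K_s = 1+0.5/C = 1.0579
F_a = (F_max−F_min)/2 = 182 N; F_m = (F_max+F_min)/2 = 520 N
τ_a = K_W·8F_aD/(πd³) = 1.1693 × 61.046 = 71.381 MPa
τ_m = K_s·8F_mD/(πd³) = 1.0579 × 174.42 = 184.51 MPa
Soderberg: 1/n_f = τ_a/S_se + τ_m/S_sy = 71.381/372 + 184.51/732 = 0.19188 + 0.25206 = 0.44394
n_f = 1/0.44394 = 2.253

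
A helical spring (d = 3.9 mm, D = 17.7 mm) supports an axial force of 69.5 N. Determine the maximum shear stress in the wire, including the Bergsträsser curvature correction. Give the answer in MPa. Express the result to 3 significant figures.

Spring index C = D/d = 17.7/3.9 = 4.5385
K_B = (4C+2)/(4C−3) = 20.154/15.154 = 1.3299
τ₀ = 8FD/(πd³) = 8·69.5·17.7/(π·3.9³) = 9841.2/186.36 = 52.809 MPa
τ_max = K·τ₀ = 1.3299 × 52.809 = 70.233 MPa

70.2 MPa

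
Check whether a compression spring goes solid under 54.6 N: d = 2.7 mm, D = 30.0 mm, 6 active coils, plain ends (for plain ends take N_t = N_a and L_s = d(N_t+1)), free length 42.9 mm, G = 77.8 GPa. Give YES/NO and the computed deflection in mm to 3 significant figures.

k = Gd⁴/(8D³N_a) = (77.8×10³)(2.7⁴)/(8·30.0³·6) = 3.1903 N/mm
N_t = 6; L_s = 2.7·7 = 18.9 mm; δ_solid = L₀ − L_s = 42.9 − 18.9 = 24 mm
δ = F/k = 54.6/3.1903 = 17.114 mm
δ < δ_solid → spring does not go solid

NO, δ = 17.1 mm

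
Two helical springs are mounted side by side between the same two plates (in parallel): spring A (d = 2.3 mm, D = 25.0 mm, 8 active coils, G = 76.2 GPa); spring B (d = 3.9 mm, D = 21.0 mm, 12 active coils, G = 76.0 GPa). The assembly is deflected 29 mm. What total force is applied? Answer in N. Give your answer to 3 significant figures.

635 N

k_A = Gd⁴/(8D³N_a) = (76.2×10³)(2.3⁴)/(8·25.0³·8) = 2.1324 N/mm
k_B = Gd⁴/(8D³N_a) = (76.0×10³)(3.9⁴)/(8·21.0³·12) = 19.776 N/mm
Parallel: k_eq = 2.1324 + 19.776 = 21.909 N/mm
F = k_eq·δ = 21.909·29 = 635.35 N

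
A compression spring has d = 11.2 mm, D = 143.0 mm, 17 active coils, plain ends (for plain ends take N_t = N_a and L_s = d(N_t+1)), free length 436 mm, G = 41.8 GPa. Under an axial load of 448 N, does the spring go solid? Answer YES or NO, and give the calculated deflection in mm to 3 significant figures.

YES, δ = 271 mm

k = Gd⁴/(8D³N_a) = (41.8×10³)(11.2⁴)/(8·143.0³·17) = 1.6539 N/mm
N_t = 17; L_s = 11.2·18 = 201.6 mm; δ_solid = L₀ − L_s = 436 − 201.6 = 234.4 mm
δ = F/k = 448/1.6539 = 270.88 mm
δ ≥ δ_solid → spring goes solid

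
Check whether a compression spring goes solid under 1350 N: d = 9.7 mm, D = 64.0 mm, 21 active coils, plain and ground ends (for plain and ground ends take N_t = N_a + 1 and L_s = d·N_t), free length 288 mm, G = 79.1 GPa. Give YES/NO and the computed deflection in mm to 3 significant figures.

k = Gd⁴/(8D³N_a) = (79.1×10³)(9.7⁴)/(8·64.0³·21) = 15.901 N/mm
N_t = 22; L_s = 9.7·22 = 213.4 mm; δ_solid = L₀ − L_s = 288 − 213.4 = 74.6 mm
δ = F/k = 1350/15.901 = 84.902 mm
δ ≥ δ_solid → spring goes solid

YES, δ = 84.9 mm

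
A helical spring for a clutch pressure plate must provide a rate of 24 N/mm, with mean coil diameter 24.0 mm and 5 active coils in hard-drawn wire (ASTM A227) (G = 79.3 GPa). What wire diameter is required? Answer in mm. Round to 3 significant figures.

d = (8D³N_a·k / G)^(1/4) = (8·24.0³·5·24 / (79.3×10³))^0.25
  = (167.35)^0.25 = 3.5967 mm

3.60 mm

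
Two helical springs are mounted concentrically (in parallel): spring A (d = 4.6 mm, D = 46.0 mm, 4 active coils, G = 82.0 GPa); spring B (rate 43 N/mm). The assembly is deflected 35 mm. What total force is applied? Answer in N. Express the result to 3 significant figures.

k_A = Gd⁴/(8D³N_a) = (82.0×10³)(4.6⁴)/(8·46.0³·4) = 11.787 N/mm
Parallel: k_eq = 11.787 + 43 = 54.787 N/mm
F = k_eq·δ = 54.787·35 = 1917.6 N

1920 N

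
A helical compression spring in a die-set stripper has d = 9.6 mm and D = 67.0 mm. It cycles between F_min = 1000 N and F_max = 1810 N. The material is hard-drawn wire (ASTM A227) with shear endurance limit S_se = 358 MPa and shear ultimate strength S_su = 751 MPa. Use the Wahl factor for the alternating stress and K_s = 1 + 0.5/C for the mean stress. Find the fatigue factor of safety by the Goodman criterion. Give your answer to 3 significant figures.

1.54

C = D/d = 67.0/9.6 = 6.9792; K_W = (4C−1)/(4C−4)+0.615/C = 1.2136; K_s = 1+0.5/C = 1.0716
F_a = (F_max−F_min)/2 = 405 N; F_m = (F_max+F_min)/2 = 1405 N
τ_a = K_W·8F_aD/(πd³) = 1.2136 × 78.101 = 94.78 MPa
τ_m = K_s·8F_mD/(πd³) = 1.0716 × 270.94 = 290.35 MPa
Goodman: 1/n_f = τ_a/S_se + τ_m/S_su = 94.78/358 + 290.35/751 = 0.26475 + 0.38662 = 0.65137
n_f = 1/0.65137 = 1.535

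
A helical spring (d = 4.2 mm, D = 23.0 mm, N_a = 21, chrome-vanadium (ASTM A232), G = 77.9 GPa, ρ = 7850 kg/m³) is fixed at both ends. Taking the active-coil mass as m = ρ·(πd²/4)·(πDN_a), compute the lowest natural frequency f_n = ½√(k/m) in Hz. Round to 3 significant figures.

k = Gd⁴/(8D³N_a) = (77.9×10³)(4.2⁴)/(8·23.0³·21) = 11.859 N/mm = 11859 N/m
Wire length L = πDN_a = π·23.0·21 = 1517.4 mm
m = ρ·(πd²/4)·L = 7850 × 13.854×10⁻⁶ m² × 1.5174 m = 0.16503 kg
f_n = ½√(k/m) = 0.5·√(11859/0.16503) = 0.5·√(71860) = 134.03 Hz

134 Hz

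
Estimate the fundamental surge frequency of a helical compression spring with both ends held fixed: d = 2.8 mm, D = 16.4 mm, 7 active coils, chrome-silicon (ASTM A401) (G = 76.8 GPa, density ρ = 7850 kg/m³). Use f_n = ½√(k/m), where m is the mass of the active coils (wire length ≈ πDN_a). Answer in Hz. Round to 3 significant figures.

524 Hz

k = Gd⁴/(8D³N_a) = (76.8×10³)(2.8⁴)/(8·16.4³·7) = 19.111 N/mm = 19111 N/m
Wire length L = πDN_a = π·16.4·7 = 360.65 mm
m = ρ·(πd²/4)·L = 7850 × 6.1575×10⁻⁶ m² × 0.36065 m = 0.017433 kg
f_n = ½√(k/m) = 0.5·√(19111/0.017433) = 0.5·√(1.0962e+06) = 523.51 Hz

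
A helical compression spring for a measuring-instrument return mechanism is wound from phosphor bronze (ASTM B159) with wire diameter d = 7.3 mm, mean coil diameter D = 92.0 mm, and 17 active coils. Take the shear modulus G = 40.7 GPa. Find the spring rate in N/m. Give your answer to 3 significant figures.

k = Gd⁴/(8D³N_a) = (40.7×10³ × 7.3⁴) / (8 × 92.0³ × 17)
  = 1.15581e+08 / 1.05902e+08 = 1.0914 N/mm = 1091.4 N/m

1090 N/m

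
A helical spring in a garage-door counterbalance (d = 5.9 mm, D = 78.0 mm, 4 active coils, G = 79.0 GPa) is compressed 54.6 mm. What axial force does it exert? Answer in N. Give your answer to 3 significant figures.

k = Gd⁴/(8D³N_a) = (79.0×10³)(5.9⁴)/(8·78.0³·4) = 6.3038 N/mm
F = k·δ = 6.3038 × 54.6 = 344.19 N

344 N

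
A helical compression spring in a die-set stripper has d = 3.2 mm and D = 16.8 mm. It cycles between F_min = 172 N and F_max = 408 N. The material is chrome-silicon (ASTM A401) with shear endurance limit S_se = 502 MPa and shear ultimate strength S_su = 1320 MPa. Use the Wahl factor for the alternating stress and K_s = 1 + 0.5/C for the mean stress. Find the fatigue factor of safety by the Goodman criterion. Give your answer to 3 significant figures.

C = D/d = 16.8/3.2 = 5.2500; K_W = (4C−1)/(4C−4)+0.615/C = 1.2936; K_s = 1+0.5/C = 1.0952
F_a = (F_max−F_min)/2 = 118 N; F_m = (F_max+F_min)/2 = 290 N
τ_a = K_W·8F_aD/(πd³) = 1.2936 × 154.06 = 199.29 MPa
τ_m = K_s·8F_mD/(πd³) = 1.0952 × 378.61 = 414.67 MPa
Goodman: 1/n_f = τ_a/S_se + τ_m/S_su = 199.29/502 + 414.67/1320 = 0.39699 + 0.31415 = 0.71114
n_f = 1/0.71114 = 1.406

1.41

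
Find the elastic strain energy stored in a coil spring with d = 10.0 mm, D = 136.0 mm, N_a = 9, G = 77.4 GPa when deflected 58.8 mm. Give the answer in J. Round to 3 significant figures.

k = Gd⁴/(8D³N_a) = (77.4×10³)(10.0⁴)/(8·136.0³·9) = 4.2736 N/mm
U = ½kδ² = 0.5 × 4.2736 × 58.8² = 7387.8 N·mm = 7.3878 J

7.39 J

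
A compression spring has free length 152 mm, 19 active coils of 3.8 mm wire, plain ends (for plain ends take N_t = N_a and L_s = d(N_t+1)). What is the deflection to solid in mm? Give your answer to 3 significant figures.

76.0 mm

N_t = 19; L_s = 3.8·20 = 76 mm
δ_solid = L₀ − L_s = 152 − 76 = 76 mm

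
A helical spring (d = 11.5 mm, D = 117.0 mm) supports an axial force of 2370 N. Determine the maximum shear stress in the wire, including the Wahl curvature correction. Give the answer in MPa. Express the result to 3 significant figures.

530 MPa

Spring index C = D/d = 117.0/11.5 = 10.1739
K_W = (4C−1)/(4C−4) + 0.615/C = 39.696/36.696 + 0.0604 = 1.1422
τ₀ = 8FD/(πd³) = 8·2370·117.0/(π·11.5³) = 2.21832e+06/4778 = 464.28 MPa
τ_max = K·τ₀ = 1.1422 × 464.28 = 530.3 MPa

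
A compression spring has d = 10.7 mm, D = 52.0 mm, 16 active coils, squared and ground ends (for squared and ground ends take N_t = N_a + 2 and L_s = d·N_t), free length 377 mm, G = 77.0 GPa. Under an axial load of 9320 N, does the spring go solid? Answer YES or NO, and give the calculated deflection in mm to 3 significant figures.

k = Gd⁴/(8D³N_a) = (77.0×10³)(10.7⁴)/(8·52.0³·16) = 56.08 N/mm
N_t = 18; L_s = 10.7·18 = 192.6 mm; δ_solid = L₀ − L_s = 377 − 192.6 = 184.4 mm
δ = F/k = 9320/56.08 = 166.19 mm
δ < δ_solid → spring does not go solid

NO, δ = 166 mm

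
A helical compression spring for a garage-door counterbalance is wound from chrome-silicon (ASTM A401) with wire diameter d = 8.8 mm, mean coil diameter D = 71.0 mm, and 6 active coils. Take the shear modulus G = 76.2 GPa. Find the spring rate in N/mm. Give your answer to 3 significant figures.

k = Gd⁴/(8D³N_a) = (76.2×10³ × 8.8⁴) / (8 × 71.0³ × 6)
  = 4.56968e+08 / 1.71797e+07 = 26.599 N/mm

26.6 N/mm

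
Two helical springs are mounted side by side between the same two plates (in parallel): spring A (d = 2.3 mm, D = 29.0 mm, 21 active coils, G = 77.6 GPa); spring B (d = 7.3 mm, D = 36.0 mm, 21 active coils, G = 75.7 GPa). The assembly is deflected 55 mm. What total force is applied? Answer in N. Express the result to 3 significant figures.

k_A = Gd⁴/(8D³N_a) = (77.6×10³)(2.3⁴)/(8·29.0³·21) = 0.52999 N/mm
k_B = Gd⁴/(8D³N_a) = (75.7×10³)(7.3⁴)/(8·36.0³·21) = 27.427 N/mm
Parallel: k_eq = 0.52999 + 27.427 = 27.957 N/mm
F = k_eq·δ = 27.957·55 = 1537.6 N

1540 N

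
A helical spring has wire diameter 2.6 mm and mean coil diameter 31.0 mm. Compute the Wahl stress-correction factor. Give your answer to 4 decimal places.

1.1202

C = D/d = 31.0/2.6 = 11.9231
K_W = (4C−1)/(4C−4) + 0.615/C = 46.692/43.692 + 0.0516 = 1.1202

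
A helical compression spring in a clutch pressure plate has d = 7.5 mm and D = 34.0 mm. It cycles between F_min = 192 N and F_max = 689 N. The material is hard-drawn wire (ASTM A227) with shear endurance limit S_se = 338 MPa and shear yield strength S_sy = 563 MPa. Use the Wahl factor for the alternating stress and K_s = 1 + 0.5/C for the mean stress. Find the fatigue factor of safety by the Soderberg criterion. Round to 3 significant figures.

2.62

C = D/d = 34.0/7.5 = 4.5333; K_W = (4C−1)/(4C−4)+0.615/C = 1.3479; K_s = 1+0.5/C = 1.1103
F_a = (F_max−F_min)/2 = 248.5 N; F_m = (F_max+F_min)/2 = 440.5 N
τ_a = K_W·8F_aD/(πd³) = 1.3479 × 50.999 = 68.743 MPa
τ_m = K_s·8F_mD/(πd³) = 1.1103 × 90.403 = 100.37 MPa
Soderberg: 1/n_f = τ_a/S_se + τ_m/S_sy = 68.743/338 + 100.37/563 = 0.20338 + 0.17828 = 0.38166
n_f = 1/0.38166 = 2.62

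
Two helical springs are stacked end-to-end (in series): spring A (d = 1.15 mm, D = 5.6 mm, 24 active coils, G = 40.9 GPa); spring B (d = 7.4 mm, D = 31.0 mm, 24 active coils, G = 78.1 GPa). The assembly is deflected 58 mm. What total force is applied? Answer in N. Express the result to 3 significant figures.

k_A = Gd⁴/(8D³N_a) = (40.9×10³)(1.15⁴)/(8·5.6³·24) = 2.1215 N/mm
k_B = Gd⁴/(8D³N_a) = (78.1×10³)(7.4⁴)/(8·31.0³·24) = 40.944 N/mm
Series: 1/k_eq = 1/2.1215 + 1/40.944 = 0.49578; k_eq = 2.017 N/mm
F = k_eq·δ = 2.017·58 = 116.99 N

117 N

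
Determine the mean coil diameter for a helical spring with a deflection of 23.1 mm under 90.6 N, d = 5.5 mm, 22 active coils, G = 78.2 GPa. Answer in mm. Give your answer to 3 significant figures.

Required rate k = F/δ = 90.6/23.1 = 3.9221 N/mm
D = (Gd⁴/(8N_a·k))^(1/3) = (78.2×10³·5.5⁴/(8·22·3.9221))^(1/3)
  = (103664)^(1/3) = 46.9760 mm

47.0 mm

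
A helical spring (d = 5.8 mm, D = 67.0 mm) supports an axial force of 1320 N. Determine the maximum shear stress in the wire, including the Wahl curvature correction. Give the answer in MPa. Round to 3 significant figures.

1300 MPa

Spring index C = D/d = 67.0/5.8 = 11.5517
K_W = (4C−1)/(4C−4) + 0.615/C = 45.207/42.207 + 0.0532 = 1.1243
τ₀ = 8FD/(πd³) = 8·1320·67.0/(π·5.8³) = 707520/612.96 = 1154.3 MPa
τ_max = K·τ₀ = 1.1243 × 1154.3 = 1297.8 MPa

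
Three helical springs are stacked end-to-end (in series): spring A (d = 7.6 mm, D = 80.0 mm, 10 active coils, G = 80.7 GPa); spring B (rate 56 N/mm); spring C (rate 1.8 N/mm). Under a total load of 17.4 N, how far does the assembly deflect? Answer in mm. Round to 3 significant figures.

k_A = Gd⁴/(8D³N_a) = (80.7×10³)(7.6⁴)/(8·80.0³·10) = 6.5731 N/mm
Series: 1/k_eq = 1/6.5731 + 1/56 + 1/1.8 = 0.72555; k_eq = 1.3783 N/mm
δ = F/k_eq = 17.4/1.3783 = 12.625 mm

12.6 mm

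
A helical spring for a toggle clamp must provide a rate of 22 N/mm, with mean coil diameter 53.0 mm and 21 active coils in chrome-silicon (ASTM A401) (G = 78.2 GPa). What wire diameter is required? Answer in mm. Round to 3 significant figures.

9.16 mm

d = (8D³N_a·k / G)^(1/4) = (8·53.0³·21·22 / (78.2×10³))^0.25
  = (7036.4)^0.25 = 9.1588 mm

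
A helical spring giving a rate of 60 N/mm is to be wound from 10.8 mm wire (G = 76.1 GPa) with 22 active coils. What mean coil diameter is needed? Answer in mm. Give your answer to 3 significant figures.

46.1 mm

D = (Gd⁴/(8N_a·k))^(1/3) = (76.1×10³·10.8⁴/(8·22·60))^(1/3)
  = (98042.8)^(1/3) = 46.1111 mm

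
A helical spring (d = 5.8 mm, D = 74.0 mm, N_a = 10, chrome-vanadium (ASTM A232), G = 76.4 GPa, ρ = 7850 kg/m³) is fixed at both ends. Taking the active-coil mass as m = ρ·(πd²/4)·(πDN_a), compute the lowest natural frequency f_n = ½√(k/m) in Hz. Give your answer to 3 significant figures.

37.2 Hz

k = Gd⁴/(8D³N_a) = (76.4×10³)(5.8⁴)/(8·74.0³·10) = 2.667 N/mm = 2667 N/m
Wire length L = πDN_a = π·74.0·10 = 2324.8 mm
m = ρ·(πd²/4)·L = 7850 × 26.421×10⁻⁶ m² × 2.3248 m = 0.48217 kg
f_n = ½√(k/m) = 0.5·√(2667/0.48217) = 0.5·√(5531.2) = 37.186 Hz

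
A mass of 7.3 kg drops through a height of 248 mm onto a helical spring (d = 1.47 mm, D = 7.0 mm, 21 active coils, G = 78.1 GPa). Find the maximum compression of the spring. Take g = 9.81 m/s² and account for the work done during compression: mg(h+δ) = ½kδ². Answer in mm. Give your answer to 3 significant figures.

87.1 mm

k = Gd⁴/(8D³N_a) = (78.1×10³)(1.47⁴)/(8·7.0³·21) = 6.3287 N/mm
W = mg = 7.3 × 9.81 = 71.613 N
½kδ² − Wδ − Wh = 0 → δ = (W + √(W² + 2kWh))/k
δ = (71.613 + √(5128.4 + 224797))/6.3287 = (71.613 + 479.51)/6.3287 = 87.082 mm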